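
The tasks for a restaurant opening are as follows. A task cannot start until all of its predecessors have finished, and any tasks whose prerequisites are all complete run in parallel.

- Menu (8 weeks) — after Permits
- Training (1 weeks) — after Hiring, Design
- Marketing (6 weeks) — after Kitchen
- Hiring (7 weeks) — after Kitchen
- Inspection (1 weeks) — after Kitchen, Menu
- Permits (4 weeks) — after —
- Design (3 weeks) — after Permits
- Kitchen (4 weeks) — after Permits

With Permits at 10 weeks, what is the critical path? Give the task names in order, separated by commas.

Actual critical path: Permits→Kitchen→Hiring→Training = 4+4+7+1 = 16 ⇒ 16 weeks.
Permits is on the critical path; changing it to 10 makes that path 22 weeks.
The critical path is still Permits→Kitchen→Hiring→Training; finish is now 22 weeks.

Permits, Kitchen, Hiring, Training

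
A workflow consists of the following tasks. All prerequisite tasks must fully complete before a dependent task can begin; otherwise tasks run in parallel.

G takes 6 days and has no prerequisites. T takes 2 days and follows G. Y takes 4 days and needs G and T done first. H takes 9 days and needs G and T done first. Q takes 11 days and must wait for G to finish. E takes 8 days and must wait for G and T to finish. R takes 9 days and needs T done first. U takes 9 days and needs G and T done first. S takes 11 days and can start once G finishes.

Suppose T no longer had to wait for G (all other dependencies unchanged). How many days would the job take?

Original critical path: G→T→H = 6+2+9 = 17 ⇒ 17 days.
Without G→T, T's earliest start moves from 6 to 0.
The longest chain is now G→Q = 6+11 = 17, so the job takes 17 days.

17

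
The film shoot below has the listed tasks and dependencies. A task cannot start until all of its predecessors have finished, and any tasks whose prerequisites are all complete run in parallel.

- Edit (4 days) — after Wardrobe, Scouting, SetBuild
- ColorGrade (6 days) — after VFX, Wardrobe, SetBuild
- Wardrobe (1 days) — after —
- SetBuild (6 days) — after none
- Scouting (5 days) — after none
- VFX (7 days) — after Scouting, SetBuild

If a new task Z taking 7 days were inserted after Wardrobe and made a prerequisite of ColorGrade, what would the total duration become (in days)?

19

Originally the schedule takes 19 days.
With Z inserted, ColorGrade now waits for max(VFX, Wardrobe, SetBuild, Z).
New critical path: SetBuild→VFX→ColorGrade = 6+7+6 = 19 ⇒ 19 days.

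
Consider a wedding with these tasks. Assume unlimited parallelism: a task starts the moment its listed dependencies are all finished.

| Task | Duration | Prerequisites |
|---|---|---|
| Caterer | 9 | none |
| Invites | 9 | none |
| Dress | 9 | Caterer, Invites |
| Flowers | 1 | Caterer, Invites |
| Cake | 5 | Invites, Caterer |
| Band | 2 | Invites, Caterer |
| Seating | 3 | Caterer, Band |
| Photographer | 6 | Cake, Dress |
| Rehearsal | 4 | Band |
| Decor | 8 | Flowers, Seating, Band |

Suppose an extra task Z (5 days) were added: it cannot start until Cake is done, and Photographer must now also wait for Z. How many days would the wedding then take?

25

Originally the wedding takes 24 days.
With Z inserted, Photographer now waits for max(Cake, Dress, Z).
New critical path: Caterer→Cake→Z→Photographer = 9+5+5+6 = 25 ⇒ 25 days.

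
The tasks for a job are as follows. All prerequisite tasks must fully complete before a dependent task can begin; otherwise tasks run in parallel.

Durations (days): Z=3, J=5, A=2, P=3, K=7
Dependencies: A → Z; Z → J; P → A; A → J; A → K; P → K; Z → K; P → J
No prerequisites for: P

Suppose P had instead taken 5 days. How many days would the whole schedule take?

The binding path is P→A→Z→K = 3+2+3+7 = 15; finish at 15 days.
Since P is critical, the +2 change carries straight to that chain (now 17 days).
The critical path is still P→A→Z→K; finish is now 17 days.

17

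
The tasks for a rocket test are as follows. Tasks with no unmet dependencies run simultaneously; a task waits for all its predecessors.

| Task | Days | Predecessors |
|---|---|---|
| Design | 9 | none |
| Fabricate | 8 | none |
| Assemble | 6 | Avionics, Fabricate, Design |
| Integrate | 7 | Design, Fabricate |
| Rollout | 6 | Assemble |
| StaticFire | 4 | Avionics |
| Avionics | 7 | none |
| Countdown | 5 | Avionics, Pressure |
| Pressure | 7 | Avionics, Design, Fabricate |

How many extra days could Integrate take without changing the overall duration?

Design→Assemble→Rollout = 9+6+6 = 21 sets the makespan at 21 days.
Longest path through Integrate: 16 days (earliest finish 16, latest finish 21).
Slack of Integrate = 14 − 9 = 5 days.

5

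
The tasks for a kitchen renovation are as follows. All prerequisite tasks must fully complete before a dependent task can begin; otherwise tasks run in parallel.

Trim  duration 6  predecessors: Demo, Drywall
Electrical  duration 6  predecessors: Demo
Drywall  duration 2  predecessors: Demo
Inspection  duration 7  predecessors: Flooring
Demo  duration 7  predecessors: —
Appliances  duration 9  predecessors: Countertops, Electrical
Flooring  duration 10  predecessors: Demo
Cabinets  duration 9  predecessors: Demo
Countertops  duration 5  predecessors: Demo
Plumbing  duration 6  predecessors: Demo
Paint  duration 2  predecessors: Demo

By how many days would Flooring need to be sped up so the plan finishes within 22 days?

2

Current finish: 24 days; target: 22.
Flooring is on every critical path, so each day cut from Flooring cuts the finish by one (this holds down to a finish of 22).
Need 24 − 22 = 2 days off Flooring → Flooring becomes 8 days, finish becomes 22.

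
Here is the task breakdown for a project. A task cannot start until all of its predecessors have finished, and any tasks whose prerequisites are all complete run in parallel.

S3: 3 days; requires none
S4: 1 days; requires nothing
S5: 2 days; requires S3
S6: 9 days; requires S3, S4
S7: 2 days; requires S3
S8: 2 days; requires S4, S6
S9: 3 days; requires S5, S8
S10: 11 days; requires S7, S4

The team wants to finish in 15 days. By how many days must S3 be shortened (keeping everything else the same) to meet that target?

2

Current finish: 17 days; target: 15.
S3 is on every critical path, so each day cut from S3 cuts the finish by one (this holds down to a finish of 15).
Need 17 − 15 = 2 days off S3 → S3 becomes 1 day, finish becomes 15.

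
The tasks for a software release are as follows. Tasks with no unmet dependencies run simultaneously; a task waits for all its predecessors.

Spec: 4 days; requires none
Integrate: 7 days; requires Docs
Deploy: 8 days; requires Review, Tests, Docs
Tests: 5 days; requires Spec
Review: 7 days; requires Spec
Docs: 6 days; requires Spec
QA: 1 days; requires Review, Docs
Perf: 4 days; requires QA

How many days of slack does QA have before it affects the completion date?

3

Spec→Review→Deploy = 4+7+8 = 19 sets the makespan at 19 days.
Longest path through QA: 16 days (earliest finish 12, latest finish 15).
Slack of QA = 14 − 11 = 3 days.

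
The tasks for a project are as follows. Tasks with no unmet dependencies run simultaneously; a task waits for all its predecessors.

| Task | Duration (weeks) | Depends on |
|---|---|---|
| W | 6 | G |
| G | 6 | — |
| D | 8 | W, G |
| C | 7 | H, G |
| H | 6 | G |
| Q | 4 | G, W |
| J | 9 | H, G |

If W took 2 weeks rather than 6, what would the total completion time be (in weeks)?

21

The binding path is G→H→J = 6+6+9 = 21; finish at 21 weeks.
The longest path through W is only 20 weeks, so W has float 1.
The critical path is still G→H→J; finish is now 21 weeks.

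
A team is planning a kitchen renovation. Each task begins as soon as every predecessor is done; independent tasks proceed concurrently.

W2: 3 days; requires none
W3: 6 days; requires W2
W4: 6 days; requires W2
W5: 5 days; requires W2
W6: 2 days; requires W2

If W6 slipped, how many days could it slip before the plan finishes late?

W2→W3 = 3+6 = 9 sets the makespan at 9 days.
W6 finishes as early as 5 and must finish by 9.
Slack of W6 = 7 − 3 = 4 days.

4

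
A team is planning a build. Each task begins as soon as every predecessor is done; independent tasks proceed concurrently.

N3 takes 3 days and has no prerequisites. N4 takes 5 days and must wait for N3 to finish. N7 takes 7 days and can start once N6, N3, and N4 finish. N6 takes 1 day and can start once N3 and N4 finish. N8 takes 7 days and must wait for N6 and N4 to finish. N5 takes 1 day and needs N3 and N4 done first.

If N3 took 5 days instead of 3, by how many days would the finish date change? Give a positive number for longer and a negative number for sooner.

Actual critical path: N3→N4→N6→N7 = 3+5+1+7 = 16 ⇒ 16 days.
N3 lies on that path, so at 5 days the path becomes 18 days.
No other chain overtakes it, so the finish is 18 days.
Change in finish: 18 − 16 = +2 days.

2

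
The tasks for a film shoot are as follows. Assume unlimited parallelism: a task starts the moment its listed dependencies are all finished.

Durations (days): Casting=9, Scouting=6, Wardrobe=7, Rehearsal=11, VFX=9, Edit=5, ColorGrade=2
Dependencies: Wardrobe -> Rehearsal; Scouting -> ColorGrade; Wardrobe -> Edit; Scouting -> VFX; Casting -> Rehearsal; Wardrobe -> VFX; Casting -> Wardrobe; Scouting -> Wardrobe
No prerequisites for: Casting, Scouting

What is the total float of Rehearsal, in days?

Critical path: Casting→Wardrobe→Rehearsal = 9+7+11 = 27, so the finish is 27 days.
The longest chain containing Rehearsal totals 27 days.
Slack of Rehearsal = 16 − 16 = 0 days.

0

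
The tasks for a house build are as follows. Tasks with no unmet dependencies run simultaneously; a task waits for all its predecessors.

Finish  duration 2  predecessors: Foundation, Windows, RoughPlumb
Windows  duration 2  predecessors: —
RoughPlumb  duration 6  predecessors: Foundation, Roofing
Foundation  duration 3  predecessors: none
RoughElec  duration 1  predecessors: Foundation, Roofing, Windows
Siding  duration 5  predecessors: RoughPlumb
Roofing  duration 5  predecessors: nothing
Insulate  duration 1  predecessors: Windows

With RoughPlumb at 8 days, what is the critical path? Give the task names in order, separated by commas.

Roofing, RoughPlumb, Siding

Critical path before the change: Roofing→RoughPlumb→Siding = 5+6+5 = 16 giving 16 days.
RoughPlumb lies on that path, so at 8 days the path becomes 18 days.
The critical path is still Roofing→RoughPlumb→Siding; finish is now 18 days.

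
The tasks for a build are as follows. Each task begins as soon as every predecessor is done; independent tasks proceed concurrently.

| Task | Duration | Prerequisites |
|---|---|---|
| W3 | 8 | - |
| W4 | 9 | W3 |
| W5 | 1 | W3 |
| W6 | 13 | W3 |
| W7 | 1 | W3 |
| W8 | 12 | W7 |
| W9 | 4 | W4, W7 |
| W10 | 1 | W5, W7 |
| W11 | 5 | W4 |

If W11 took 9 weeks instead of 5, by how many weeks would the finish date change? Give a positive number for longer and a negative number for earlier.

4

Critical path before the change: W3→W4→W11 = 8+9+5 = 22 giving 22 weeks.
W11 is on the critical path; changing it to 9 makes that path 26 weeks.
The critical path is still W3→W4→W11; finish is now 26 weeks.
Change in finish: 26 − 22 = +4 weeks.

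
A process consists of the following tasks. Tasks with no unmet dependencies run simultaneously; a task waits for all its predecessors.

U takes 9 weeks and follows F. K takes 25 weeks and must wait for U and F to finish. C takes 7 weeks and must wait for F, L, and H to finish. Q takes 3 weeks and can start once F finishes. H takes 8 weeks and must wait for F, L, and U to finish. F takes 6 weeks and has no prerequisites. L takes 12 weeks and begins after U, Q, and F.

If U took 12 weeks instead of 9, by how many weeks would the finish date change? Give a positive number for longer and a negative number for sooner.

3

As given, the longest chain is F→U→L→H→C = 6+9+12+8+7 = 42, so the finish is 42 weeks.
Since U is critical, the +3 change carries straight to that chain (now 45 weeks).
That remains the longest chain; total 45 weeks.
Change in finish: 45 − 42 = +3 weeks.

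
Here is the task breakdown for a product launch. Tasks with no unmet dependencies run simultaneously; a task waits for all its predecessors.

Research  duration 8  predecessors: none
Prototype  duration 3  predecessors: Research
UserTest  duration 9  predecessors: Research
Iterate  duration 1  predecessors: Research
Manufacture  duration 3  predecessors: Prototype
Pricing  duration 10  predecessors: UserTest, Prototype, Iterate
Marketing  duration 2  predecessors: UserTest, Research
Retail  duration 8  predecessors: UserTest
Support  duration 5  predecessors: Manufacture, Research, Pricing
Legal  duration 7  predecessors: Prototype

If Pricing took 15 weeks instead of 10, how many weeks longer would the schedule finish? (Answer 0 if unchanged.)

5

Actual critical path: Research→UserTest→Pricing→Support = 8+9+10+5 = 32 ⇒ 32 weeks.
Pricing is on the critical path; changing it to 15 makes that path 37 weeks.
That remains the longest chain; total 37 weeks.
Change in finish: 37 − 32 = +5 weeks.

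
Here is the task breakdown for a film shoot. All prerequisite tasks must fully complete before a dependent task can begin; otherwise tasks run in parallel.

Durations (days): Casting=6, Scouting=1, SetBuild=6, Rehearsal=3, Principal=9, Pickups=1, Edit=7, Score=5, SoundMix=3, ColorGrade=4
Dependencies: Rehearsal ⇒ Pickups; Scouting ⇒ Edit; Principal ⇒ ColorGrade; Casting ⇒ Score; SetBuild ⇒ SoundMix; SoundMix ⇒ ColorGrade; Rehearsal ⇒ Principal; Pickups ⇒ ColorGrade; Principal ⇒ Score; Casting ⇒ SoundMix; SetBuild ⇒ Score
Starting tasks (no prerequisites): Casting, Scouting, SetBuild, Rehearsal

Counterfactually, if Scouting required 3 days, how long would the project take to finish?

As given, the longest chain is Rehearsal→Principal→Score = 3+9+5 = 17, so the finish is 17 days.
Scouting is off the critical path — its longest chain is 8 days, giving 9 of slack.
That remains the longest chain; total 17 days.

17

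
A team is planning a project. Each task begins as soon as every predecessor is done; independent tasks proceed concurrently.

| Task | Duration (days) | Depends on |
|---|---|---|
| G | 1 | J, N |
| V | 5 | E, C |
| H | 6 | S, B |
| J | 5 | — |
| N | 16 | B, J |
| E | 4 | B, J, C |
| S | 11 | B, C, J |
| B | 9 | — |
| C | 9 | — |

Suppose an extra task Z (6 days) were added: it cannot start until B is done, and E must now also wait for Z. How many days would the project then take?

26

Originally the project takes 26 days.
With Z inserted, E now waits for max(B, J, C, Z).
New critical path: B→N→G = 9+16+1 = 26 ⇒ 26 days.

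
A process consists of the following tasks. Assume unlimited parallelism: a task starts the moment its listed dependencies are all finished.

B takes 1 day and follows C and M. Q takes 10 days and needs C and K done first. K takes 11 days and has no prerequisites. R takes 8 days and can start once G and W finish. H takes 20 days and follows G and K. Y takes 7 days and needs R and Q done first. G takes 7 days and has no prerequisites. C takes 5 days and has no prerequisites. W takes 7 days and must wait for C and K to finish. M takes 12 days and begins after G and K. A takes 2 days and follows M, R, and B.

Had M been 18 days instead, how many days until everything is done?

33

As given, the longest chain is K→W→R→Y = 11+7+8+7 = 33, so the finish is 33 days.
M is off the critical path — its longest chain is 26 days, giving 7 of slack.
The critical path is still K→W→R→Y; finish is now 33 days.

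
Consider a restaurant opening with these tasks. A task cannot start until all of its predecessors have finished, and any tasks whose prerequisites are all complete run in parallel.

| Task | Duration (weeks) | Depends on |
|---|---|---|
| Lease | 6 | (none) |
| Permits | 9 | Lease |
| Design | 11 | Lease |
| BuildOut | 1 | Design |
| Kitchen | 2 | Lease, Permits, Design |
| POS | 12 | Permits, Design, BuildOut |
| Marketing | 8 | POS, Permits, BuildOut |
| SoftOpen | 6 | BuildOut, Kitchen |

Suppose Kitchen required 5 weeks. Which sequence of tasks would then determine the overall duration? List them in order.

Critical path before the change: Lease→Design→BuildOut→POS→Marketing = 6+11+1+12+8 = 38 giving 38 weeks.
The longest path through Kitchen is only 25 weeks, so Kitchen has float 13.
The critical path is still Lease→Design→BuildOut→POS→Marketing; finish is now 38 weeks.

Lease, Design, BuildOut, POS, Marketing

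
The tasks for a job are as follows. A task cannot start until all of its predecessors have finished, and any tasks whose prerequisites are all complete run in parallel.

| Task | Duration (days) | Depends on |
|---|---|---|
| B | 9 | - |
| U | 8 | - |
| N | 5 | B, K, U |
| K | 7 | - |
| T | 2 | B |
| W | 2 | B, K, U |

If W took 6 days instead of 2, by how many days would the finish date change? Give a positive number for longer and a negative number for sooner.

Baseline: B→N = 9+5 = 14 → 14 days.
W has 3 days of float (longest path through it is 11).
Now B→W = 9+6 = 15 is longest, so the finish becomes 15 days.
Change in finish: 15 − 14 = +1 days.

1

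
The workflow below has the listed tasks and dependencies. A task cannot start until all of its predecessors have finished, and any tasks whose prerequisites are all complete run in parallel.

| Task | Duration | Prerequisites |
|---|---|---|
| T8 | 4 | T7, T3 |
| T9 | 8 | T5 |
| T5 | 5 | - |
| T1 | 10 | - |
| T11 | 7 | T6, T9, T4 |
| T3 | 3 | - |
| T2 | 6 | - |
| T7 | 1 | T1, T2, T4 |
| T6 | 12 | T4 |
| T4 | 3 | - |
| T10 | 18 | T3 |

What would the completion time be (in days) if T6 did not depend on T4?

Before: longest chain T4→T6→T11 = 3+12+7 = 22, finish 22.
Without T4→T6, T6's earliest start moves from 3 to 0.
New critical path: T3→T10 = 3+18 = 21 ⇒ 21 days.

21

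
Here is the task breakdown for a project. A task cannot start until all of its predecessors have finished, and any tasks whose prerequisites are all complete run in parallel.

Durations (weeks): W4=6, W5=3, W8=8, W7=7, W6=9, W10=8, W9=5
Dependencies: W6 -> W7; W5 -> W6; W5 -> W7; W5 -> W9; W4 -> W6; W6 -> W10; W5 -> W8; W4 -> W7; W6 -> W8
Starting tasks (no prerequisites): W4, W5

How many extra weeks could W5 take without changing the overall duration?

3

The longest chain is W4→W6→W8 = 6+9+8 = 23; overall finish 23 weeks.
Longest path through W5: 20 weeks (earliest finish 3, latest finish 6).
Slack of W5 = 3 − 0 = 3 weeks.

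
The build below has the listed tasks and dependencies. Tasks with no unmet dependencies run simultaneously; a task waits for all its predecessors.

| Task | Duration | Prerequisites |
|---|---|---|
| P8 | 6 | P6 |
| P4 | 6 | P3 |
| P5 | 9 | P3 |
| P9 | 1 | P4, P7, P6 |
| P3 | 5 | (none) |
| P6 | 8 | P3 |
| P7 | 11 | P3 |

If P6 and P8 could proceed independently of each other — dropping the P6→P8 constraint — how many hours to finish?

Original critical path: P3→P6→P8 = 5+8+6 = 19 ⇒ 19 hours.
Without P6→P8, P8's earliest start moves from 13 to 0.
The longest chain is now P3→P7→P9 = 5+11+1 = 17, so the job takes 17 hours.

17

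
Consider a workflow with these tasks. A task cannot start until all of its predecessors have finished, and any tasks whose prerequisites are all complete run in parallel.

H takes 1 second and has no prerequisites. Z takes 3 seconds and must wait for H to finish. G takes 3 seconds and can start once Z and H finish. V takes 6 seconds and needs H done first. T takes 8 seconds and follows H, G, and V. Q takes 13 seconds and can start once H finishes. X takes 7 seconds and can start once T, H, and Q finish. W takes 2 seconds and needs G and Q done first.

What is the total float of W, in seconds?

Critical path: H→Z→G→T→X = 1+3+3+8+7 = 22, so the finish is 22 seconds.
Longest path through W: 16 seconds (earliest finish 16, latest finish 22).
So W can slip 22 − 16 = 6 seconds.

6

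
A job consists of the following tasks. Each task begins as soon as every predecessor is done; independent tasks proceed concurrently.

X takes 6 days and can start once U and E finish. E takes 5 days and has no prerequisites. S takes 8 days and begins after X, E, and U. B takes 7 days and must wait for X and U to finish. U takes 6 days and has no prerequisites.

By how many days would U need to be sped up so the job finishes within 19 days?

1

Current finish: 20 days; target: 19.
U is on every critical path, so each day cut from U cuts the finish by one (this holds down to a finish of 19).
Need 20 − 19 = 1 day off U → U becomes 5 days, finish becomes 19.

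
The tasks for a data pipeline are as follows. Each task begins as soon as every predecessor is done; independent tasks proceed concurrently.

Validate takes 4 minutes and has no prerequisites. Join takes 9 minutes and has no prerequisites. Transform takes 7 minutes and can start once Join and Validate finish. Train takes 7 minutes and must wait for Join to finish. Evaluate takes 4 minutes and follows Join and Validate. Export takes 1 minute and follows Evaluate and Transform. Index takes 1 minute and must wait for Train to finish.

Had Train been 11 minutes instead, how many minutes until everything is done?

21

As given, the longest chain is Join→Train→Index = 9+7+1 = 17, so the finish is 17 minutes.
Train lies on that path, so at 11 minutes the path becomes 21 minutes.
No other chain overtakes it, so the finish is 21 minutes.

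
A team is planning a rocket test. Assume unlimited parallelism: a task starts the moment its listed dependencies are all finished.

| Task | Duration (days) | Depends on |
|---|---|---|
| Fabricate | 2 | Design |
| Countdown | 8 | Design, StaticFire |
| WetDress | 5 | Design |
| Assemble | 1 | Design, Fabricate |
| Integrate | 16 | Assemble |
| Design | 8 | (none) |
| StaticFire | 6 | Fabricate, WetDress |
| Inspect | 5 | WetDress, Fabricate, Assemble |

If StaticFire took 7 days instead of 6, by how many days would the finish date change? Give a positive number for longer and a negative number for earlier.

1

The binding path is Design→WetDress→StaticFire→Countdown = 8+5+6+8 = 27; finish at 27 days.
StaticFire lies on that path, so at 7 days the path becomes 28 days.
No other chain overtakes it, so the finish is 28 days.
Change in finish: 28 − 27 = +1 days.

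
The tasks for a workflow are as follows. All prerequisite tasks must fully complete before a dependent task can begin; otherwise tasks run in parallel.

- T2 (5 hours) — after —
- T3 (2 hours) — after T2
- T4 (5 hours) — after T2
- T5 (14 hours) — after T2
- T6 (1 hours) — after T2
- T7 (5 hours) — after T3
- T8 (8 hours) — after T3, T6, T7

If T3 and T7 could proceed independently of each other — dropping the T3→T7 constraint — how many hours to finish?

19

Before: longest chain T2→T3→T7→T8 = 5+2+5+8 = 20, finish 20.
Without T3→T7, T7's earliest start moves from 7 to 0.
After: T2→T5 = 5+14 = 19 → 19 hours.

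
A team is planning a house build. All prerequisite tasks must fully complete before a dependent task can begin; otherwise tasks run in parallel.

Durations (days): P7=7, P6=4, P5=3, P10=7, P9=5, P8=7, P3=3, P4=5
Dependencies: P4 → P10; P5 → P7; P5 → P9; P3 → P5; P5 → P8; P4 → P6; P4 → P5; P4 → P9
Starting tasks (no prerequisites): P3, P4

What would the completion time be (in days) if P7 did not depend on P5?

15

With the dependency in place, P4→P5→P7 = 5+3+7 = 15 sets the finish at 15 days.
Without P5→P7, P7's earliest start moves from 8 to 0.
New critical path: P4→P5→P8 = 5+3+7 = 15 ⇒ 15 days.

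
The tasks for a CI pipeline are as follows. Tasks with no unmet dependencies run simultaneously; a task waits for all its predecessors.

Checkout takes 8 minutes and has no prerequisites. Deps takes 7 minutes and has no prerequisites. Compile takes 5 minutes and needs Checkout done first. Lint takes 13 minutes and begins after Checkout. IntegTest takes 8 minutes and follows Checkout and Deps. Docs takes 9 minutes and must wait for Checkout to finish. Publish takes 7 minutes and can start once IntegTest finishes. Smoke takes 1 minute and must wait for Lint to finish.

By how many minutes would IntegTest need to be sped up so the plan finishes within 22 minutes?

Current finish: 23 minutes; target: 22.
IntegTest is on every critical path, so each minute cut from IntegTest cuts the finish by one (this holds down to a finish of 22).
Need 23 − 22 = 1 minute off IntegTest → IntegTest becomes 7 minutes, finish becomes 22.

1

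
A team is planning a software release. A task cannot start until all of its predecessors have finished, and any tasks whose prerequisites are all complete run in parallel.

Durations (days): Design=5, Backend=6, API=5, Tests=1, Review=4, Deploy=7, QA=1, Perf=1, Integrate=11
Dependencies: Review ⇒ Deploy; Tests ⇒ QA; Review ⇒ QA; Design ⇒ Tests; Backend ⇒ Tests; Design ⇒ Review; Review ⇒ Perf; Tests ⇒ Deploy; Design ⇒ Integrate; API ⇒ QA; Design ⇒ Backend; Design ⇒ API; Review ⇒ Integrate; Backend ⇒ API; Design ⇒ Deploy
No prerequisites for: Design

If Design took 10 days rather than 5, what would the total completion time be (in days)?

25

The binding path is Design→Review→Integrate = 5+4+11 = 20; finish at 20 days.
Design lies on that path, so at 10 days the path becomes 25 days.
The critical path is still Design→Review→Integrate; finish is now 25 days.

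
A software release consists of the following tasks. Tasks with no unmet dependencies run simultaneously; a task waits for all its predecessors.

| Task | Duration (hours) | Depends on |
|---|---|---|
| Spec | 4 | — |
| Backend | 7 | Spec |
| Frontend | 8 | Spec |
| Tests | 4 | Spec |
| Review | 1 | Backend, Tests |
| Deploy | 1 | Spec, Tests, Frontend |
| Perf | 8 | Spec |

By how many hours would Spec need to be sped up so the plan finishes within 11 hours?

2

Current finish: 13 hours; target: 11.
Spec is on every critical path, so each hour cut from Spec cuts the finish by one (this holds down to a finish of 10).
Need 13 − 11 = 2 hours off Spec → Spec becomes 2 hours, finish becomes 11.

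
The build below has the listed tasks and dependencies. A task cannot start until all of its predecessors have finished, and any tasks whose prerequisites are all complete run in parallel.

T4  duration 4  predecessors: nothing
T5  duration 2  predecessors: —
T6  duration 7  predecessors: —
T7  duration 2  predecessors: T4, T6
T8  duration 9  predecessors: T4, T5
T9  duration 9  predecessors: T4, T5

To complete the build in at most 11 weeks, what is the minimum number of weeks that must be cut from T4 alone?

Current finish: 13 weeks; target: 11.
T4 is on every critical path, so each week cut from T4 cuts the finish by one (this holds down to a finish of 11).
Need 13 − 11 = 2 weeks off T4 → T4 becomes 2 weeks, finish becomes 11.

2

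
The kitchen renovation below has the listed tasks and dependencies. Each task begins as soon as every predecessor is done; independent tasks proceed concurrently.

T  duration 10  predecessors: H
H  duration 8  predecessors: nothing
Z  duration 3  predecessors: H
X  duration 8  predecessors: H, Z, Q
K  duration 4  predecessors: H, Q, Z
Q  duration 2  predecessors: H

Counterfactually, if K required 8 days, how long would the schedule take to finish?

Critical path before the change: H→Z→X = 8+3+8 = 19 giving 19 days.
K has 4 days of float (longest path through it is 15).
No other chain overtakes it, so the finish is 19 days.

19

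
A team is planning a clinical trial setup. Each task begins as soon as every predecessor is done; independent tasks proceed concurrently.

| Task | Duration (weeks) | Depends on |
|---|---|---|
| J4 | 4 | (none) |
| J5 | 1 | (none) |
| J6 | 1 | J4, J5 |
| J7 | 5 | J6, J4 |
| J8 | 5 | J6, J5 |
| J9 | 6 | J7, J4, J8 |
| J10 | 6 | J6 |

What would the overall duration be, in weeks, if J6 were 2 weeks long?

Actual critical path: J4→J6→J7→J9 = 4+1+5+6 = 16 ⇒ 16 weeks.
J6 lies on that path, so at 2 weeks the path becomes 17 weeks.
The critical path is still J4→J6→J7→J9; finish is now 17 weeks.

17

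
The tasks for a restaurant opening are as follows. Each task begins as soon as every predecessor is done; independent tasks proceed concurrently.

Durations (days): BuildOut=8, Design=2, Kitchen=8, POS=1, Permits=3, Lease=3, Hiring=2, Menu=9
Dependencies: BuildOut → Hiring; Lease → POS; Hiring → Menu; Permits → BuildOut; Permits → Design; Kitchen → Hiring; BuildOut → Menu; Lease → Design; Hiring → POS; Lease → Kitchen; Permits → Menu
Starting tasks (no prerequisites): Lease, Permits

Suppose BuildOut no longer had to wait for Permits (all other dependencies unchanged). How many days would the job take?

22

Original critical path: Lease→Kitchen→Hiring→Menu = 3+8+2+9 = 22 ⇒ 22 days.
Without Permits→BuildOut, BuildOut's earliest start moves from 3 to 0.
After: Lease→Kitchen→Hiring→Menu = 3+8+2+9 = 22 → 22 days.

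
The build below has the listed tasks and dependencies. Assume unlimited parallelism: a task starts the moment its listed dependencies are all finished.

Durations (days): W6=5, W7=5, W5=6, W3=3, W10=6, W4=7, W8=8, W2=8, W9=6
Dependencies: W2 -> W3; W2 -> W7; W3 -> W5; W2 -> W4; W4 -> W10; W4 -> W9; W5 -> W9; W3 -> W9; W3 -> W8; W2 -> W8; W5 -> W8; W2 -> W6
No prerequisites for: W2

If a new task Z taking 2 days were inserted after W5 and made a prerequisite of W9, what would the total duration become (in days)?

25

Originally the plan takes 25 days.
With Z inserted, W9 now waits for max(W3, W5, W4, Z).
New critical path: W2→W3→W5→Z→W9 = 8+3+6+2+6 = 25 ⇒ 25 days.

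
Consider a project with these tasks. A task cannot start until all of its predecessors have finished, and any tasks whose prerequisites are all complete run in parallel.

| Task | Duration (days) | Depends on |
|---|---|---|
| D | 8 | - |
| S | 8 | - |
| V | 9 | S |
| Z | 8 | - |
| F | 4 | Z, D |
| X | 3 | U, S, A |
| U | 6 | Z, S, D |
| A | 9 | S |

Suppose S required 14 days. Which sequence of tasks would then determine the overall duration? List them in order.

S, A, X

The binding path is S→A→X = 8+9+3 = 20; finish at 20 days.
S is on the critical path; changing it to 14 makes that path 26 days.
The critical path is still S→A→X; finish is now 26 days.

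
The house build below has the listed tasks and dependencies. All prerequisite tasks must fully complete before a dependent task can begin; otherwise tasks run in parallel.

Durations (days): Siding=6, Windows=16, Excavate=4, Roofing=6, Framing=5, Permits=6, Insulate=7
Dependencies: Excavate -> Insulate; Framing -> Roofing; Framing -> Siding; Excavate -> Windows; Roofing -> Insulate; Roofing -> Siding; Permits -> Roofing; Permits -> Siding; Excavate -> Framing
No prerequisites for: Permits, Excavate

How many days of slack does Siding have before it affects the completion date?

The longest chain is Excavate→Framing→Roofing→Insulate = 4+5+6+7 = 22; overall finish 22 days.
Longest path through Siding: 21 days (earliest finish 21, latest finish 22).
Float = 22 − 21 = 1.

1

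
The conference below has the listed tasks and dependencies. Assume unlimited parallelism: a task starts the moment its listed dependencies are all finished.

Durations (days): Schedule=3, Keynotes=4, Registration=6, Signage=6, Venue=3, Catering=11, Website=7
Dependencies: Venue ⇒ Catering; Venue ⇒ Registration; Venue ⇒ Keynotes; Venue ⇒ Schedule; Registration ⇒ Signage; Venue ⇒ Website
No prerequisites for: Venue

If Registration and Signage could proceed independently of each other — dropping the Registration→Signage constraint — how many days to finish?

14

Before: longest chain Venue→Registration→Signage = 3+6+6 = 15, finish 15.
Without Registration→Signage, Signage's earliest start moves from 9 to 0.
After: Venue→Catering = 3+11 = 14 → 14 days.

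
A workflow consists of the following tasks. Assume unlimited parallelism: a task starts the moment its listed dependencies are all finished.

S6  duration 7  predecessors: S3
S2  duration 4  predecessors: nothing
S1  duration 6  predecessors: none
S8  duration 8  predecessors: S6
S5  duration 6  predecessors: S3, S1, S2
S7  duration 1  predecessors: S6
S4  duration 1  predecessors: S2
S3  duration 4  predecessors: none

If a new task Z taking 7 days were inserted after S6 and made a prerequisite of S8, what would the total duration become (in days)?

26

Originally the schedule takes 19 days.
With Z inserted, S8 now waits for max(S6, Z).
New critical path: S3→S6→Z→S8 = 4+7+7+8 = 26 ⇒ 26 days.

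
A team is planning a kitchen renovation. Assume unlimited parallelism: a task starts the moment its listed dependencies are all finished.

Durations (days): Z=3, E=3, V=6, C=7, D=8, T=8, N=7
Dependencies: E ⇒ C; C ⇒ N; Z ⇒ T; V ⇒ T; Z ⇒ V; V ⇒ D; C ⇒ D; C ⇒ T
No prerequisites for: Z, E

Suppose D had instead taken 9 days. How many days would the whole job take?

19

Critical path before the change: E→C→D = 3+7+8 = 18 giving 18 days.
D lies on that path, so at 9 days the path becomes 19 days.
The critical path is still E→C→D; finish is now 19 days.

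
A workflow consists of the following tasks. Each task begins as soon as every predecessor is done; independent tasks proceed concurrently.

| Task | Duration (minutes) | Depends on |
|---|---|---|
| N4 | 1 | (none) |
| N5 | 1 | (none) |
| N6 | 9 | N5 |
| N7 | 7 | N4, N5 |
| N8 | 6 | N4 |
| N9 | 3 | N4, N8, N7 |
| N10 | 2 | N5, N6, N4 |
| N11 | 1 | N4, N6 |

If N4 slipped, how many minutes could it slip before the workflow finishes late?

N5→N6→N10 = 1+9+2 = 12 sets the makespan at 12 minutes.
N4 finishes as early as 1 and must finish by 2.
Float = 12 − 11 = 1.

1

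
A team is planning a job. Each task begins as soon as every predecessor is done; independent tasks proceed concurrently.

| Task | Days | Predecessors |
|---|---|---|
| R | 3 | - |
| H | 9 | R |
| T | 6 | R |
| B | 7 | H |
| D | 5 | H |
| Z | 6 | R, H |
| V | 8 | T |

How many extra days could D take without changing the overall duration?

2

R→H→B = 3+9+7 = 19 sets the makespan at 19 days.
D finishes as early as 17 and must finish by 19.
So D can slip 19 − 17 = 2 days.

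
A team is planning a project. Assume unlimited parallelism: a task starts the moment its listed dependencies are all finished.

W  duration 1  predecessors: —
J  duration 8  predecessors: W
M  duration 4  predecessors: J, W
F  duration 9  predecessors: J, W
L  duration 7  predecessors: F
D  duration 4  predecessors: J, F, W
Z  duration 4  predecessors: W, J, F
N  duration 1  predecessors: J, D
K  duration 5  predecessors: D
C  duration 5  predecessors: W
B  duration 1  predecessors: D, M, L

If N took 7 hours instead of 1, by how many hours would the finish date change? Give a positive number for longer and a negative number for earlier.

Baseline: W→J→F→D→K = 1+8+9+4+5 = 27 → 27 hours.
N is off the critical path — its longest chain is 23 hours, giving 4 of slack.
New critical path: W→J→F→D→N = 1+8+9+4+7 = 29 ⇒ 29 hours.
Change in finish: 29 − 27 = +2 hours.

2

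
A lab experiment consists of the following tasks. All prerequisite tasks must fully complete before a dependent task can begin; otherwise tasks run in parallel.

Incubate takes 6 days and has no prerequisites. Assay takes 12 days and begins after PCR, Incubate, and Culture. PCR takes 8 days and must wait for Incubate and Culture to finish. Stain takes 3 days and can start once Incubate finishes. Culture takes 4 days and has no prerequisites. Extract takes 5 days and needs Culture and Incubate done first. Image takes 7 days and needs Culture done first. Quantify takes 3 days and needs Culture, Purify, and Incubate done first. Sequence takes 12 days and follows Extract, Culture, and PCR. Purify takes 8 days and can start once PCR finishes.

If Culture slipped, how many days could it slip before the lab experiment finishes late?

2

The longest chain is Incubate→PCR→Sequence = 6+8+12 = 26; overall finish 26 days.
Culture finishes as early as 4 and must finish by 6.
So Culture can slip 6 − 4 = 2 days.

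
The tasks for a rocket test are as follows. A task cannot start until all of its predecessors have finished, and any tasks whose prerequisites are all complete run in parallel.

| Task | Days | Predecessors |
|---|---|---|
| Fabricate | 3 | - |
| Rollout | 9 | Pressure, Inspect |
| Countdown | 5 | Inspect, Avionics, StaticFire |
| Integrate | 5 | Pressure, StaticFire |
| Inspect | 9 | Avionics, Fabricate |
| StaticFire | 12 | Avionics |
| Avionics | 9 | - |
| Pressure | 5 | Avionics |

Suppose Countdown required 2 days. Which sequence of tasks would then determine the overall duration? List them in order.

Actual critical path: Avionics→Inspect→Rollout = 9+9+9 = 27 ⇒ 27 days.
Countdown is off the critical path — its longest chain is 26 days, giving 1 of slack.
No other chain overtakes it, so the finish is 27 days.

Avionics, Inspect, Rollout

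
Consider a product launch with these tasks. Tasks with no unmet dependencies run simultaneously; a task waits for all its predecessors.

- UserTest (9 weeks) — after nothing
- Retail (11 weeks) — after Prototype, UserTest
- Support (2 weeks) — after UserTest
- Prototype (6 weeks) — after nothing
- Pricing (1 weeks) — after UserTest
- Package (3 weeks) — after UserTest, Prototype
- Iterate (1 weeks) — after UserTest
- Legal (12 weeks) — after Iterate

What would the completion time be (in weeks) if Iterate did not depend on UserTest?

20

With the dependency in place, UserTest→Iterate→Legal = 9+1+12 = 22 sets the finish at 22 weeks.
Without UserTest→Iterate, Iterate's earliest start moves from 9 to 0.
After: UserTest→Retail = 9+11 = 20 → 20 weeks.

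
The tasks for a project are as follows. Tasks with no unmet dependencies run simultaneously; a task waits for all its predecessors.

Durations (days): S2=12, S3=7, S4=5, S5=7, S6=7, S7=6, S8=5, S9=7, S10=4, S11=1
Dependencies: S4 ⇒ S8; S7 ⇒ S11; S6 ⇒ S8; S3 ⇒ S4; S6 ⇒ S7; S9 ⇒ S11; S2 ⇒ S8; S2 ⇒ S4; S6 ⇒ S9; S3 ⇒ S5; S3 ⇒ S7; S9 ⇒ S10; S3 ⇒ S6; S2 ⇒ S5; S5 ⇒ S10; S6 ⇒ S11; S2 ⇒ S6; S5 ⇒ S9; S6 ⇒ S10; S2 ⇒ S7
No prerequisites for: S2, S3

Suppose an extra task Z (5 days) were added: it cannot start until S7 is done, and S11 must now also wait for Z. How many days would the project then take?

31

Originally the project takes 30 days.
With Z inserted, S11 now waits for max(S7, S9, S6, Z).
New critical path: S2→S6→S7→Z→S11 = 12+7+6+5+1 = 31 ⇒ 31 days.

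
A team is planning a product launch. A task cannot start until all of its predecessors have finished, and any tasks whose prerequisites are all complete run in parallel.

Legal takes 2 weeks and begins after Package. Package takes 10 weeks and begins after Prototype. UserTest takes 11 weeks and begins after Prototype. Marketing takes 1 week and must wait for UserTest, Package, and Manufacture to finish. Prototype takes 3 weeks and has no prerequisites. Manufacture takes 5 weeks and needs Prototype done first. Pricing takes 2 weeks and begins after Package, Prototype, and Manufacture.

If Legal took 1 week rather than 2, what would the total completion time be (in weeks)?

15

The binding path is Prototype→Package→Legal = 3+10+2 = 15; finish at 15 weeks.
Since Legal is critical, the -1 change carries straight to that chain (now 14 weeks).
Now Prototype→UserTest→Marketing = 3+11+1 = 15 is longest, so the finish becomes 15 weeks.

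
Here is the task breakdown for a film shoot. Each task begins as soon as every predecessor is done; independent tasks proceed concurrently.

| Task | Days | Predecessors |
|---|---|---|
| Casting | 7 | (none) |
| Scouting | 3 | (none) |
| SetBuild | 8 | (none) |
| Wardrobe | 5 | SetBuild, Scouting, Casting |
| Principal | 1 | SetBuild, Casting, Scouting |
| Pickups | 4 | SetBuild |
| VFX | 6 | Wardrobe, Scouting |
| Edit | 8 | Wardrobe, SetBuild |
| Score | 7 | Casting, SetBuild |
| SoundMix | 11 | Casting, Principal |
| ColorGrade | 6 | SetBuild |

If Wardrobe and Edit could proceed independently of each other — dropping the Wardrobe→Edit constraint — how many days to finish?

With the dependency in place, SetBuild→Wardrobe→Edit = 8+5+8 = 21 sets the finish at 21 days.
Without Wardrobe→Edit, Edit's earliest start moves from 13 to 8.
New critical path: SetBuild→Principal→SoundMix = 8+1+11 = 20 ⇒ 20 days.

20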